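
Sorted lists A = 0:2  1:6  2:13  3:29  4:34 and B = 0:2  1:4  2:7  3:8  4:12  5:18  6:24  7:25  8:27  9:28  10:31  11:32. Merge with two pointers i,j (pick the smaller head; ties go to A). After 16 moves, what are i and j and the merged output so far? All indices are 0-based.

i=4, j=12, merged so far=[2, 2, 4, 6, 7, 8, 12, 13, 18, 24, 25, 27, 28, 29, 31, 32]

i=0 j=0: A[i]=2<=B[j]=2 take 2, i++
i=1 j=0: A[i]=6>B[j]=2 take 2, j++
i=1 j=1: A[i]=6>B[j]=4 take 4, j++
i=1 j=2: A[i]=6<=B[j]=7 take 6, i++
i=2 j=2: A[i]=13>B[j]=7 take 7, j++
i=2 j=3: A[i]=13>B[j]=8 take 8, j++
i=2 j=4: A[i]=13>B[j]=12 take 12, j++
i=2 j=5: A[i]=13<=B[j]=18 take 13, i++
i=3 j=5: A[i]=29>B[j]=18 take 18, j++
i=3 j=6: A[i]=29>B[j]=24 take 24, j++
i=3 j=7: A[i]=29>B[j]=25 take 25, j++
i=3 j=8: A[i]=29>B[j]=27 take 27, j++
i=3 j=9: A[i]=29>B[j]=28 take 28, j++
i=3 j=10: A[i]=29<=B[j]=31 take 29, i++
i=4 j=10: A[i]=34>B[j]=31 take 31, j++
i=4 j=11: A[i]=34>B[j]=32 take 32, j++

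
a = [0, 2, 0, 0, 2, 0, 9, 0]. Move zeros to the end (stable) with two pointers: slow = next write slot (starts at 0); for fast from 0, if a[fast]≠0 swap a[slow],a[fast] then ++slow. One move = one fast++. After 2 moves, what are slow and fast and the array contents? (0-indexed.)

slow=0 fast=0: a[fast]=0, fast++
slow=0 fast=1: a[fast]=2≠0 swap→a[0]=2, slow++,fast++

slow=1, fast=2, a=[2, 0, 0, 0, 2, 0, 9, 0]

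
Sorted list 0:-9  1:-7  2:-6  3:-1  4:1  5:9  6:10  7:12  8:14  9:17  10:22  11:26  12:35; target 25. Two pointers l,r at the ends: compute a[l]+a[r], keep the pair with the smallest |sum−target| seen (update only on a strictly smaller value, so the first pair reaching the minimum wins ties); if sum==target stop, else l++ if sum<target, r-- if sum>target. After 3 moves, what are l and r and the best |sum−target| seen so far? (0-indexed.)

l=2, r=11, best |Δ|=1

[0,12] -9+35=26 d=1 * → r--
[0,11] -9+26=17 d=8 → l++
[1,11] -7+26=19 d=6 → l++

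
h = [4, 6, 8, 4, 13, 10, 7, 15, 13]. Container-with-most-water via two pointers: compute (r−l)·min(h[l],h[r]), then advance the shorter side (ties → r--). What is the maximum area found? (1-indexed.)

max area = 52

l=1 r=9: min(4,13)*8=32 best=32 *, l++
l=2 r=9: min(6,13)*7=42 best=42 *, l++
l=3 r=9: min(8,13)*6=48 best=48 *, l++
l=4 r=9: min(4,13)*5=20 best=48, l++
l=5 r=9: min(13,13)*4=52 best=52 *, r--
l=5 r=8: min(13,15)*3=39 best=52, l++
l=6 r=8: min(10,15)*2=20 best=52, l++
l=7 r=8: min(7,15)*1=7 best=52, l++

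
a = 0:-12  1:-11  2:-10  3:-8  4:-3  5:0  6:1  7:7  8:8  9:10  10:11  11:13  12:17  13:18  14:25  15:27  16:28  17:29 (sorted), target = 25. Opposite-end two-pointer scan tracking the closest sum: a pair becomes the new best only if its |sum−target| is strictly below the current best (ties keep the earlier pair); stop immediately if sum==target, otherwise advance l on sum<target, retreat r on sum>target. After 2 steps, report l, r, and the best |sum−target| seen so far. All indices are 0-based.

l=2, r=17, best |Δ|=7

[0,17] -12+29=17 d=8 * → l++
[1,17] -11+29=18 d=7 * → l++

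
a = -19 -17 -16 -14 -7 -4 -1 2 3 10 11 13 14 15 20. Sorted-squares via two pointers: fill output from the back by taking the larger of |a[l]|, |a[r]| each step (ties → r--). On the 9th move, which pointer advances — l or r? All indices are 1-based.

[1,15] |-19|<=|20| out[15]=400 → r--
[1,14] |-19|>|15| out[14]=361 → l++
[2,14] |-17|>|15| out[13]=289 → l++
[3,14] |-16|>|15| out[12]=256 → l++
[4,14] |-14|<=|15| out[11]=225 → r--
[4,13] |-14|<=|14| out[10]=196 → r--
[4,12] |-14|>|13| out[9]=196 → l++
[5,12] |-7|<=|13| out[8]=169 → r--
[5,11] |-7|<=|11| out[7]=121 → r--

r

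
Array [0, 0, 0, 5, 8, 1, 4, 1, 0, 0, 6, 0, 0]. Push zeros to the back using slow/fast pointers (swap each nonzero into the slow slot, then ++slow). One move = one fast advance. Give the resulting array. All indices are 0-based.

[5, 8, 1, 4, 1, 6, 0, 0, 0, 0, 0, 0, 0]

(s=0,f=0) a[fast]=0 → fast++
(s=0,f=1) a[fast]=0 → fast++
(s=0,f=2) a[fast]=0 → fast++
(s=0,f=3) a[fast]=5≠0 swap→a[0]=5 → slow++,fast++
(s=1,f=4) a[fast]=8≠0 swap→a[1]=8 → slow++,fast++
(s=2,f=5) a[fast]=1≠0 swap→a[2]=1 → slow++,fast++
(s=3,f=6) a[fast]=4≠0 swap→a[3]=4 → slow++,fast++
(s=4,f=7) a[fast]=1≠0 swap→a[4]=1 → slow++,fast++
(s=5,f=8) a[fast]=0 → fast++
(s=5,f=9) a[fast]=0 → fast++
(s=5,f=10) a[fast]=6≠0 swap→a[5]=6 → slow++,fast++
(s=6,f=11) a[fast]=0 → fast++
(s=6,f=12) a[fast]=0 → fast++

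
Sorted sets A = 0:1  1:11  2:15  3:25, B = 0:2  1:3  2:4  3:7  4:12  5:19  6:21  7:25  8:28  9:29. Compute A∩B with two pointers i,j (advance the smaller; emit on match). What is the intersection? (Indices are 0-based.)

intersection = [25]

[i=0,j=0] 1<2 → i++
[i=1,j=0] 11>2 → j++
[i=1,j=1] 11>3 → j++
[i=1,j=2] 11>4 → j++
[i=1,j=3] 11>7 → j++
[i=1,j=4] 11<12 → i++
[i=2,j=4] 15>12 → j++
[i=2,j=5] 15<19 → i++
[i=3,j=5] 25>19 → j++
[i=3,j=6] 25>21 → j++
[i=3,j=7] 25==25 emit → i++,j++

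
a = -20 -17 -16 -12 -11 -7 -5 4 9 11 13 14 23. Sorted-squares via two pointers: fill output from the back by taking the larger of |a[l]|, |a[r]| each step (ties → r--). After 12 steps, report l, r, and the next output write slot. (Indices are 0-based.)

[0,12] |-20|<=|23| out[12]=529 → r--
[0,11] |-20|>|14| out[11]=400 → l++
[1,11] |-17|>|14| out[10]=289 → l++
[2,11] |-16|>|14| out[9]=256 → l++
[3,11] |-12|<=|14| out[8]=196 → r--
[3,10] |-12|<=|13| out[7]=169 → r--
[3,9] |-12|>|11| out[6]=144 → l++
[4,9] |-11|<=|11| out[5]=121 → r--
[4,8] |-11|>|9| out[4]=121 → l++
[5,8] |-7|<=|9| out[3]=81 → r--
[5,7] |-7|>|4| out[2]=49 → l++
[6,7] |-5|>|4| out[1]=25 → l++

l=7, r=7, next write slot=0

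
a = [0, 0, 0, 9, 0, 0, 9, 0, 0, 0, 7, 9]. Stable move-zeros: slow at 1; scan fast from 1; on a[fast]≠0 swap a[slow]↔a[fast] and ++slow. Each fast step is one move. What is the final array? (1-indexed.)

(s=1,f=1) a[fast]=0 → fast++
(s=1,f=2) a[fast]=0 → fast++
(s=1,f=3) a[fast]=0 → fast++
(s=1,f=4) a[fast]=9≠0 swap→a[1]=9 → slow++,fast++
(s=2,f=5) a[fast]=0 → fast++
(s=2,f=6) a[fast]=0 → fast++
(s=2,f=7) a[fast]=9≠0 swap→a[2]=9 → slow++,fast++
(s=3,f=8) a[fast]=0 → fast++
(s=3,f=9) a[fast]=0 → fast++
(s=3,f=10) a[fast]=0 → fast++
(s=3,f=11) a[fast]=7≠0 swap→a[3]=7 → slow++,fast++
(s=4,f=12) a[fast]=9≠0 swap→a[4]=9 → slow++,fast++

[9, 9, 7, 9, 0, 0, 0, 0, 0, 0, 0, 0]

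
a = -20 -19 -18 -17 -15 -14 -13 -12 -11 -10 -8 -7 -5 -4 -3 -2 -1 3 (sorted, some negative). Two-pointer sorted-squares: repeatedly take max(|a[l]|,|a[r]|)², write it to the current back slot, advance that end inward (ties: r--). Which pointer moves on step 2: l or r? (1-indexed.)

l

l=1 r=18: |-20|>|3| out[18]=400, l++
l=2 r=18: |-19|>|3| out[17]=361, l++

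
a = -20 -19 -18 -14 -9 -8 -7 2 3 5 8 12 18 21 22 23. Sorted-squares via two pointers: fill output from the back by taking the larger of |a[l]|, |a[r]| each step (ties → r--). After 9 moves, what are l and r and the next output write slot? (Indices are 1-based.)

l=5, r=11, next write slot=7

l=1 r=16: |-20|<=|23| out[16]=529, r--
l=1 r=15: |-20|<=|22| out[15]=484, r--
l=1 r=14: |-20|<=|21| out[14]=441, r--
l=1 r=13: |-20|>|18| out[13]=400, l++
l=2 r=13: |-19|>|18| out[12]=361, l++
l=3 r=13: |-18|<=|18| out[11]=324, r--
l=3 r=12: |-18|>|12| out[10]=324, l++
l=4 r=12: |-14|>|12| out[9]=196, l++
l=5 r=12: |-9|<=|12| out[8]=144, r--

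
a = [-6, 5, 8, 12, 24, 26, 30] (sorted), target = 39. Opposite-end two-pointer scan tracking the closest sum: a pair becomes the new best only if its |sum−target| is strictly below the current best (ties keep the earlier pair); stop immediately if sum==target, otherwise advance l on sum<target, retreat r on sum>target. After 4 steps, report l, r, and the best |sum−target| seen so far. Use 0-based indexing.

l=3, r=5, best |Δ|=1

l=0 r=6: -6+30=24 d=15 *, l++
l=1 r=6: 5+30=35 d=4 *, l++
l=2 r=6: 8+30=38 d=1 *, l++
l=3 r=6: 12+30=42 d=3, r--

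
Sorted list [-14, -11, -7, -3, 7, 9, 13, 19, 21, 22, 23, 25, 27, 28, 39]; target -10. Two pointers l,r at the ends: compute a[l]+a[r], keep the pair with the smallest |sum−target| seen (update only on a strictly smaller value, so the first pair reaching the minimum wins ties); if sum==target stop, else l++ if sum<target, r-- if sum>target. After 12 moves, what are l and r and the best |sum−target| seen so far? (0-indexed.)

l=1, r=3, best |Δ|=3

[0,14] -14+39=25 d=35 * → r--
[0,13] -14+28=14 d=24 * → r--
[0,12] -14+27=13 d=23 * → r--
[0,11] -14+25=11 d=21 * → r--
[0,10] -14+23=9 d=19 * → r--
[0,9] -14+22=8 d=18 * → r--
[0,8] -14+21=7 d=17 * → r--
[0,7] -14+19=5 d=15 * → r--
[0,6] -14+13=-1 d=9 * → r--
[0,5] -14+9=-5 d=5 * → r--
[0,4] -14+7=-7 d=3 * → r--
[0,3] -14+-3=-17 d=7 → l++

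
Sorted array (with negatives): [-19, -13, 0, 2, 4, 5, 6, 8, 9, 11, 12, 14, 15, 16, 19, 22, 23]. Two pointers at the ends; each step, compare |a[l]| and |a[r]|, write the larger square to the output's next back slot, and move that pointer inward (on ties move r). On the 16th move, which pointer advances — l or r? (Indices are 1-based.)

r

l=1 r=17: |-19|<=|23| out[17]=529, r--
l=1 r=16: |-19|<=|22| out[16]=484, r--
l=1 r=15: |-19|<=|19| out[15]=361, r--
l=1 r=14: |-19|>|16| out[14]=361, l++
l=2 r=14: |-13|<=|16| out[13]=256, r--
l=2 r=13: |-13|<=|15| out[12]=225, r--
l=2 r=12: |-13|<=|14| out[11]=196, r--
l=2 r=11: |-13|>|12| out[10]=169, l++
l=3 r=11: |0|<=|12| out[9]=144, r--
l=3 r=10: |0|<=|11| out[8]=121, r--
l=3 r=9: |0|<=|9| out[7]=81, r--
l=3 r=8: |0|<=|8| out[6]=64, r--
l=3 r=7: |0|<=|6| out[5]=36, r--
l=3 r=6: |0|<=|5| out[4]=25, r--
l=3 r=5: |0|<=|4| out[3]=16, r--
l=3 r=4: |0|<=|2| out[2]=4, r--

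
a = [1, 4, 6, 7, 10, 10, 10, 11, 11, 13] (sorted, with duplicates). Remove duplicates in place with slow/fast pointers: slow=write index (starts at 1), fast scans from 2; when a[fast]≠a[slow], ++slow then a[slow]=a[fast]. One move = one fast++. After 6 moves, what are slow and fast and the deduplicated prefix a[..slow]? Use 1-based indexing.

slow=5, fast=8, prefix=[1, 4, 6, 7, 10]

slow=1 fast=2: a[fast]=4≠a[slow]=1 write a[2]=4, slow++,fast++
slow=2 fast=3: a[fast]=6≠a[slow]=4 write a[3]=6, slow++,fast++
slow=3 fast=4: a[fast]=7≠a[slow]=6 write a[4]=7, slow++,fast++
slow=4 fast=5: a[fast]=10≠a[slow]=7 write a[5]=10, slow++,fast++
slow=5 fast=6: a[fast]=10=a[slow] dup, fast++
slow=5 fast=7: a[fast]=10=a[slow] dup, fast++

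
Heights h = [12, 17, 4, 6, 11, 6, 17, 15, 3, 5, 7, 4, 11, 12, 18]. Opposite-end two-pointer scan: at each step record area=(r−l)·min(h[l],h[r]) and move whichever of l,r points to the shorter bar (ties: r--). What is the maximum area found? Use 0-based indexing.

[0,14] min(12,18)*14=168 best=168 * → l++
[1,14] min(17,18)*13=221 best=221 * → l++
[2,14] min(4,18)*12=48 best=221 → l++
[3,14] min(6,18)*11=66 best=221 → l++
[4,14] min(11,18)*10=110 best=221 → l++
[5,14] min(6,18)*9=54 best=221 → l++
[6,14] min(17,18)*8=136 best=221 → l++
[7,14] min(15,18)*7=105 best=221 → l++
[8,14] min(3,18)*6=18 best=221 → l++
[9,14] min(5,18)*5=25 best=221 → l++
[10,14] min(7,18)*4=28 best=221 → l++
[11,14] min(4,18)*3=12 best=221 → l++
[12,14] min(11,18)*2=22 best=221 → l++
[13,14] min(12,18)*1=12 best=221 → l++

max area = 221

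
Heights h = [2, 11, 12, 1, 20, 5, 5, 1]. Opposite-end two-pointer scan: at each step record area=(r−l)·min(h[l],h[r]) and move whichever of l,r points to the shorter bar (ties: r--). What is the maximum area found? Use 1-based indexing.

l=1 r=8: min(2,1)*7=7 best=7 *, r--
l=1 r=7: min(2,5)*6=12 best=12 *, l++
l=2 r=7: min(11,5)*5=25 best=25 *, r--
l=2 r=6: min(11,5)*4=20 best=25, r--
l=2 r=5: min(11,20)*3=33 best=33 *, l++
l=3 r=5: min(12,20)*2=24 best=33, l++
l=4 r=5: min(1,20)*1=1 best=33, l++

max area = 33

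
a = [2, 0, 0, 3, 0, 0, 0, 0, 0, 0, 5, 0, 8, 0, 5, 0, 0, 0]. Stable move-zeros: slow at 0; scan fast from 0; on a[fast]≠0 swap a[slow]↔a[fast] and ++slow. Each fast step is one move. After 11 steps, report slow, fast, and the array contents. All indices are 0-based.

slow=3, fast=11, a=[2, 3, 5, 0, 0, 0, 0, 0, 0, 0, 0, 0, 8, 0, 5, 0, 0, 0]

slow=0 fast=0: a[fast]=2≠0 swap→a[0]=2, slow++,fast++
slow=1 fast=1: a[fast]=0, fast++
slow=1 fast=2: a[fast]=0, fast++
slow=1 fast=3: a[fast]=3≠0 swap→a[1]=3, slow++,fast++
slow=2 fast=4: a[fast]=0, fast++
slow=2 fast=5: a[fast]=0, fast++
slow=2 fast=6: a[fast]=0, fast++
slow=2 fast=7: a[fast]=0, fast++
slow=2 fast=8: a[fast]=0, fast++
slow=2 fast=9: a[fast]=0, fast++
slow=2 fast=10: a[fast]=5≠0 swap→a[2]=5, slow++,fast++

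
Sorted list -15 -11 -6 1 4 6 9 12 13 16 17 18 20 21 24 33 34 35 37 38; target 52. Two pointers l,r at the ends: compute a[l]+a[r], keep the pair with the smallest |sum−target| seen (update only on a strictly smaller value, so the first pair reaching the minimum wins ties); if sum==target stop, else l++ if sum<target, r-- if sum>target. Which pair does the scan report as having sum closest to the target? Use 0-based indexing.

[0,19] -15+38=23 d=29 * → l++
[1,19] -11+38=27 d=25 * → l++
[2,19] -6+38=32 d=20 * → l++
[3,19] 1+38=39 d=13 * → l++
[4,19] 4+38=42 d=10 * → l++
[5,19] 6+38=44 d=8 * → l++
[6,19] 9+38=47 d=5 * → l++
[7,19] 12+38=50 d=2 * → l++
[8,19] 13+38=51 d=1 * → l++
[9,19] 16+38=54 d=2 → r--
[9,18] 16+37=53 d=1 → r--
[9,17] 16+35=51 d=1 → l++
[10,17] 17+35=52 d=0 * → stop

pair (17, 35) with sum 52 (|Δ|=0)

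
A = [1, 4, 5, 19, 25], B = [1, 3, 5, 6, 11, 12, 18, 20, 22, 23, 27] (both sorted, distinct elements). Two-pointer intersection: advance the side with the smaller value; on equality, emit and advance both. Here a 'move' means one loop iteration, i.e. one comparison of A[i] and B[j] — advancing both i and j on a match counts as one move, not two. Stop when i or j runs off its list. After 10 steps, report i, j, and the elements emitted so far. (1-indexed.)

i=5, j=9, emitted=[1, 5]

[i=1,j=1] 1==1 emit → i++,j++
[i=2,j=2] 4>3 → j++
[i=2,j=3] 4<5 → i++
[i=3,j=3] 5==5 emit → i++,j++
[i=4,j=4] 19>6 → j++
[i=4,j=5] 19>11 → j++
[i=4,j=6] 19>12 → j++
[i=4,j=7] 19>18 → j++
[i=4,j=8] 19<20 → i++
[i=5,j=8] 25>20 → j++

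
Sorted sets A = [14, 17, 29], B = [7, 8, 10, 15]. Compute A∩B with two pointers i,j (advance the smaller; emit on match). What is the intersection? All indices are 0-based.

intersection = []

i=0 j=0: 14>7, j++
i=0 j=1: 14>8, j++
i=0 j=2: 14>10, j++
i=0 j=3: 14<15, i++
i=1 j=3: 17>15, j++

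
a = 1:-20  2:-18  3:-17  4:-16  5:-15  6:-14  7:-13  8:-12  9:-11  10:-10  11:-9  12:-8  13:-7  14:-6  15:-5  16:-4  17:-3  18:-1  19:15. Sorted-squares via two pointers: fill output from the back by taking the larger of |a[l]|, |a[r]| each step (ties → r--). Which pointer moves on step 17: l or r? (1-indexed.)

[1,19] |-20|>|15| out[19]=400 → l++
[2,19] |-18|>|15| out[18]=324 → l++
[3,19] |-17|>|15| out[17]=289 → l++
[4,19] |-16|>|15| out[16]=256 → l++
[5,19] |-15|<=|15| out[15]=225 → r--
[5,18] |-15|>|-1| out[14]=225 → l++
[6,18] |-14|>|-1| out[13]=196 → l++
[7,18] |-13|>|-1| out[12]=169 → l++
[8,18] |-12|>|-1| out[11]=144 → l++
[9,18] |-11|>|-1| out[10]=121 → l++
[10,18] |-10|>|-1| out[9]=100 → l++
[11,18] |-9|>|-1| out[8]=81 → l++
[12,18] |-8|>|-1| out[7]=64 → l++
[13,18] |-7|>|-1| out[6]=49 → l++
[14,18] |-6|>|-1| out[5]=36 → l++
[15,18] |-5|>|-1| out[4]=25 → l++
[16,18] |-4|>|-1| out[3]=16 → l++

l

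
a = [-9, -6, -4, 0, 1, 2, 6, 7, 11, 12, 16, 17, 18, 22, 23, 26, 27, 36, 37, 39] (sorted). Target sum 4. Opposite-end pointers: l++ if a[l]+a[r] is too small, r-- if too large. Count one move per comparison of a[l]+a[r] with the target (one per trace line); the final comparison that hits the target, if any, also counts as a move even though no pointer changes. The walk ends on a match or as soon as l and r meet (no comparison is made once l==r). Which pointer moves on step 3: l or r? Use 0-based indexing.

l=0 r=19: -9+39=30 >4, r--
l=0 r=18: -9+37=28 >4, r--
l=0 r=17: -9+36=27 >4, r--

r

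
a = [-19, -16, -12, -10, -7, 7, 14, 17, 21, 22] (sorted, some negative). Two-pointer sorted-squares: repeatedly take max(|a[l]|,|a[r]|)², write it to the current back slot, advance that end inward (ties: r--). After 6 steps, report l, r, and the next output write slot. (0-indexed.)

l=2, r=5, next write slot=3

[0,9] |-19|<=|22| out[9]=484 → r--
[0,8] |-19|<=|21| out[8]=441 → r--
[0,7] |-19|>|17| out[7]=361 → l++
[1,7] |-16|<=|17| out[6]=289 → r--
[1,6] |-16|>|14| out[5]=256 → l++
[2,6] |-12|<=|14| out[4]=196 → r--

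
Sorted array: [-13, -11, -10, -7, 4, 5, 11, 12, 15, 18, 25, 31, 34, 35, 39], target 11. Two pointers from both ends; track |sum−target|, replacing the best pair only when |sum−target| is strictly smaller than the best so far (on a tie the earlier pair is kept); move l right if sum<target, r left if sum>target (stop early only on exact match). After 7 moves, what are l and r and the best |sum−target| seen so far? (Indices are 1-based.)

[1,15] -13+39=26 d=15 * → r--
[1,14] -13+35=22 d=11 * → r--
[1,13] -13+34=21 d=10 * → r--
[1,12] -13+31=18 d=7 * → r--
[1,11] -13+25=12 d=1 * → r--
[1,10] -13+18=5 d=6 → l++
[2,10] -11+18=7 d=4 → l++

l=3, r=10, best |Δ|=1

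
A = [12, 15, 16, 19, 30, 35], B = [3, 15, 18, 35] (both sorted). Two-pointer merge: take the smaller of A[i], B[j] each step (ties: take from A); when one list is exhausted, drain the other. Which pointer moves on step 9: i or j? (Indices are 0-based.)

[i=0,j=0] A[i]=12>B[j]=3 take 3 → j++
[i=0,j=1] A[i]=12<=B[j]=15 take 12 → i++
[i=1,j=1] A[i]=15<=B[j]=15 take 15 → i++
[i=2,j=1] A[i]=16>B[j]=15 take 15 → j++
[i=2,j=2] A[i]=16<=B[j]=18 take 16 → i++
[i=3,j=2] A[i]=19>B[j]=18 take 18 → j++
[i=3,j=3] A[i]=19<=B[j]=35 take 19 → i++
[i=4,j=3] A[i]=30<=B[j]=35 take 30 → i++
[i=5,j=3] A[i]=35<=B[j]=35 take 35 → i++

i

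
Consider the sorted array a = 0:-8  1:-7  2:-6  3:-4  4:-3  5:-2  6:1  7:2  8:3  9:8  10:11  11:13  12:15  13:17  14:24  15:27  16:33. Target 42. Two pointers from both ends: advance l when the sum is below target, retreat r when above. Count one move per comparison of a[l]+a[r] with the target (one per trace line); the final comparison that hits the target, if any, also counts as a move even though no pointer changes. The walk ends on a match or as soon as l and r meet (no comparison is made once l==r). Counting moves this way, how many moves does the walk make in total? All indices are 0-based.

l=0 r=16: -8+33=25 <42, l++
l=1 r=16: -7+33=26 <42, l++
l=2 r=16: -6+33=27 <42, l++
l=3 r=16: -4+33=29 <42, l++
l=4 r=16: -3+33=30 <42, l++
l=5 r=16: -2+33=31 <42, l++
l=6 r=16: 1+33=34 <42, l++
l=7 r=16: 2+33=35 <42, l++
l=8 r=16: 3+33=36 <42, l++
l=9 r=16: 8+33=41 <42, l++
l=10 r=16: 11+33=44 >42, r--
l=10 r=15: 11+27=38 <42, l++
l=11 r=15: 13+27=40 <42, l++
l=12 r=15: 15+27=42, found

14 moves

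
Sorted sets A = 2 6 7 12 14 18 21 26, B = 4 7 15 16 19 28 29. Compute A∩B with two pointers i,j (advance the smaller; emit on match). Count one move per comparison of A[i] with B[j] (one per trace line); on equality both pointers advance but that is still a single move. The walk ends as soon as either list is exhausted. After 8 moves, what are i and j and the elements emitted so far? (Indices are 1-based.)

i=1 j=1: 2<4, i++
i=2 j=1: 6>4, j++
i=2 j=2: 6<7, i++
i=3 j=2: 7==7 emit, i++,j++
i=4 j=3: 12<15, i++
i=5 j=3: 14<15, i++
i=6 j=3: 18>15, j++
i=6 j=4: 18>16, j++

i=6, j=5, emitted=[7]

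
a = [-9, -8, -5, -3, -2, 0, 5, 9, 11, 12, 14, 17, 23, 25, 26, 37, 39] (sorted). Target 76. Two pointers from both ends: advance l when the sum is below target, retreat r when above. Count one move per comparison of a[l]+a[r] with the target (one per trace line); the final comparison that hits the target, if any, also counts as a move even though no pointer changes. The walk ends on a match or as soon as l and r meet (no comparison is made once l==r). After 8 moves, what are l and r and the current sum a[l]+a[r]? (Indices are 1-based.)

l=9, r=17, sum=50

l=1 r=17: -9+39=30 <76, l++
l=2 r=17: -8+39=31 <76, l++
l=3 r=17: -5+39=34 <76, l++
l=4 r=17: -3+39=36 <76, l++
l=5 r=17: -2+39=37 <76, l++
l=6 r=17: 0+39=39 <76, l++
l=7 r=17: 5+39=44 <76, l++
l=8 r=17: 9+39=48 <76, l++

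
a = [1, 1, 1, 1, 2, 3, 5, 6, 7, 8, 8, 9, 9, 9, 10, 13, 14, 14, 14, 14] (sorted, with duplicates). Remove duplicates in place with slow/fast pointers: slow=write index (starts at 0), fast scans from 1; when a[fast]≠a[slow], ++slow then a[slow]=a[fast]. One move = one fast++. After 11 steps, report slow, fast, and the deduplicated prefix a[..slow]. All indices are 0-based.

slow=7, fast=12, prefix=[1, 2, 3, 5, 6, 7, 8, 9]

(s=0,f=1) a[fast]=1=a[slow] dup → fast++
(s=0,f=2) a[fast]=1=a[slow] dup → fast++
(s=0,f=3) a[fast]=1=a[slow] dup → fast++
(s=0,f=4) a[fast]=2≠a[slow]=1 write a[1]=2 → slow++,fast++
(s=1,f=5) a[fast]=3≠a[slow]=2 write a[2]=3 → slow++,fast++
(s=2,f=6) a[fast]=5≠a[slow]=3 write a[3]=5 → slow++,fast++
(s=3,f=7) a[fast]=6≠a[slow]=5 write a[4]=6 → slow++,fast++
(s=4,f=8) a[fast]=7≠a[slow]=6 write a[5]=7 → slow++,fast++
(s=5,f=9) a[fast]=8≠a[slow]=7 write a[6]=8 → slow++,fast++
(s=6,f=10) a[fast]=8=a[slow] dup → fast++
(s=6,f=11) a[fast]=9≠a[slow]=8 write a[7]=9 → slow++,fast++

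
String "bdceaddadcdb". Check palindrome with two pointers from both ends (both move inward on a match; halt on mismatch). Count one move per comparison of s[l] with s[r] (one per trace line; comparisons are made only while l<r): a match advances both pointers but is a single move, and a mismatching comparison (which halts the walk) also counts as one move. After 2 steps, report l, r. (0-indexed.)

l=2, r=9

l=0 r=11: 'b'=='b', l++,r--
l=1 r=10: 'd'=='d', l++,r--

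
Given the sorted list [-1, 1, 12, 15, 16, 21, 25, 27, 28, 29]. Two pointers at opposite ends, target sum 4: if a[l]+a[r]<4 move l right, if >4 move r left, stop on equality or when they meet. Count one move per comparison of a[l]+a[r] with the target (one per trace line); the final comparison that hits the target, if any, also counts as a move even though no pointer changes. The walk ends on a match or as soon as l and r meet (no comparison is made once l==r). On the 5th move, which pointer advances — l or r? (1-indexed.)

r

[1,10] -1+29=28 >4 → r--
[1,9] -1+28=27 >4 → r--
[1,8] -1+27=26 >4 → r--
[1,7] -1+25=24 >4 → r--
[1,6] -1+21=20 >4 → r--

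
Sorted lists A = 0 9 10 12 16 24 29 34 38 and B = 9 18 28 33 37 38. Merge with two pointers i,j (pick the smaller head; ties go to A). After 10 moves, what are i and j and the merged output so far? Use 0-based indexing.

i=7, j=3, merged so far=[0, 9, 9, 10, 12, 16, 18, 24, 28, 29]

[i=0,j=0] A[i]=0<=B[j]=9 take 0 → i++
[i=1,j=0] A[i]=9<=B[j]=9 take 9 → i++
[i=2,j=0] A[i]=10>B[j]=9 take 9 → j++
[i=2,j=1] A[i]=10<=B[j]=18 take 10 → i++
[i=3,j=1] A[i]=12<=B[j]=18 take 12 → i++
[i=4,j=1] A[i]=16<=B[j]=18 take 16 → i++
[i=5,j=1] A[i]=24>B[j]=18 take 18 → j++
[i=5,j=2] A[i]=24<=B[j]=28 take 24 → i++
[i=6,j=2] A[i]=29>B[j]=28 take 28 → j++
[i=6,j=3] A[i]=29<=B[j]=33 take 29 → i++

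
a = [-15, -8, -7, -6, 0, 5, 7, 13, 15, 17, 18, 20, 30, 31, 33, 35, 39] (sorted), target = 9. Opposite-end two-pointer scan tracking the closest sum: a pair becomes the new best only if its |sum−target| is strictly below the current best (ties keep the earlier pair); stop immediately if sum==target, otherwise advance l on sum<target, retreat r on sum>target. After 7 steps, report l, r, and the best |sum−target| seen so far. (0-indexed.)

l=1, r=10, best |Δ|=3

l=0 r=16: -15+39=24 d=15 *, r--
l=0 r=15: -15+35=20 d=11 *, r--
l=0 r=14: -15+33=18 d=9 *, r--
l=0 r=13: -15+31=16 d=7 *, r--
l=0 r=12: -15+30=15 d=6 *, r--
l=0 r=11: -15+20=5 d=4 *, l++
l=1 r=11: -8+20=12 d=3 *, r--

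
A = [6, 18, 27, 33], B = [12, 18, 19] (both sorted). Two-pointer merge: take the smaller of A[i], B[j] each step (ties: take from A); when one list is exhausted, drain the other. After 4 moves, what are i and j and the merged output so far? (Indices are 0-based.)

i=0 j=0: A[i]=6<=B[j]=12 take 6, i++
i=1 j=0: A[i]=18>B[j]=12 take 12, j++
i=1 j=1: A[i]=18<=B[j]=18 take 18, i++
i=2 j=1: A[i]=27>B[j]=18 take 18, j++

i=2, j=2, merged so far=[6, 12, 18, 18]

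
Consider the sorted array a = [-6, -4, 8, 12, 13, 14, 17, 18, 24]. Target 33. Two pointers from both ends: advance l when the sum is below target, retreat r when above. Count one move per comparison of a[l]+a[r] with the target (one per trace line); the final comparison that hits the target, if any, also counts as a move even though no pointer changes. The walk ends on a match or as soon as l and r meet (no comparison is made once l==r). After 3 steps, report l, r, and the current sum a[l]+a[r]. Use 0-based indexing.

l=3, r=8, sum=36

[0,8] -6+24=18 <33 → l++
[1,8] -4+24=20 <33 → l++
[2,8] 8+24=32 <33 → l++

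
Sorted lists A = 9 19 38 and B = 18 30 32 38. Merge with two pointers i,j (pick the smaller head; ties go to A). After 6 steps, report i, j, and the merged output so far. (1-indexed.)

i=4, j=4, merged so far=[9, 18, 19, 30, 32, 38]

i=1 j=1: A[i]=9<=B[j]=18 take 9, i++
i=2 j=1: A[i]=19>B[j]=18 take 18, j++
i=2 j=2: A[i]=19<=B[j]=30 take 19, i++
i=3 j=2: A[i]=38>B[j]=30 take 30, j++
i=3 j=3: A[i]=38>B[j]=32 take 32, j++
i=3 j=4: A[i]=38<=B[j]=38 take 38, i++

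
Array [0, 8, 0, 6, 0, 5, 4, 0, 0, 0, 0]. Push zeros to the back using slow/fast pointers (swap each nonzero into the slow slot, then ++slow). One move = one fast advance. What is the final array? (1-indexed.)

slow=1 fast=1: a[fast]=0, fast++
slow=1 fast=2: a[fast]=8≠0 swap→a[1]=8, slow++,fast++
slow=2 fast=3: a[fast]=0, fast++
slow=2 fast=4: a[fast]=6≠0 swap→a[2]=6, slow++,fast++
slow=3 fast=5: a[fast]=0, fast++
slow=3 fast=6: a[fast]=5≠0 swap→a[3]=5, slow++,fast++
slow=4 fast=7: a[fast]=4≠0 swap→a[4]=4, slow++,fast++
slow=5 fast=8: a[fast]=0, fast++
slow=5 fast=9: a[fast]=0, fast++
slow=5 fast=10: a[fast]=0, fast++
slow=5 fast=11: a[fast]=0, fast++

[8, 6, 5, 4, 0, 0, 0, 0, 0, 0, 0]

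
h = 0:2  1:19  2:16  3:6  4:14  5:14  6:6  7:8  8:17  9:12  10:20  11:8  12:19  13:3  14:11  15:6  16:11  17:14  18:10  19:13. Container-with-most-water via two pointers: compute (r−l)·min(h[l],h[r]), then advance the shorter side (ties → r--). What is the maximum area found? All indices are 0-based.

[0,19] min(2,13)*19=38 best=38 * → l++
[1,19] min(19,13)*18=234 best=234 * → r--
[1,18] min(19,10)*17=170 best=234 → r--
[1,17] min(19,14)*16=224 best=234 → r--
[1,16] min(19,11)*15=165 best=234 → r--
[1,15] min(19,6)*14=84 best=234 → r--
[1,14] min(19,11)*13=143 best=234 → r--
[1,13] min(19,3)*12=36 best=234 → r--
[1,12] min(19,19)*11=209 best=234 → r--
[1,11] min(19,8)*10=80 best=234 → r--
[1,10] min(19,20)*9=171 best=234 → l++
[2,10] min(16,20)*8=128 best=234 → l++
[3,10] min(6,20)*7=42 best=234 → l++
[4,10] min(14,20)*6=84 best=234 → l++
[5,10] min(14,20)*5=70 best=234 → l++
[6,10] min(6,20)*4=24 best=234 → l++
[7,10] min(8,20)*3=24 best=234 → l++
[8,10] min(17,20)*2=34 best=234 → l++
[9,10] min(12,20)*1=12 best=234 → l++

max area = 234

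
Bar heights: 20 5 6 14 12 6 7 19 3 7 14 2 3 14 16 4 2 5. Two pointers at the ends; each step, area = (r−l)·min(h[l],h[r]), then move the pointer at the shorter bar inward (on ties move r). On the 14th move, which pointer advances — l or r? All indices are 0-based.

r

l=0 r=17: min(20,5)*17=85 best=85 *, r--
l=0 r=16: min(20,2)*16=32 best=85, r--
l=0 r=15: min(20,4)*15=60 best=85, r--
l=0 r=14: min(20,16)*14=224 best=224 *, r--
l=0 r=13: min(20,14)*13=182 best=224, r--
l=0 r=12: min(20,3)*12=36 best=224, r--
l=0 r=11: min(20,2)*11=22 best=224, r--
l=0 r=10: min(20,14)*10=140 best=224, r--
l=0 r=9: min(20,7)*9=63 best=224, r--
l=0 r=8: min(20,3)*8=24 best=224, r--
l=0 r=7: min(20,19)*7=133 best=224, r--
l=0 r=6: min(20,7)*6=42 best=224, r--
l=0 r=5: min(20,6)*5=30 best=224, r--
l=0 r=4: min(20,12)*4=48 best=224, r--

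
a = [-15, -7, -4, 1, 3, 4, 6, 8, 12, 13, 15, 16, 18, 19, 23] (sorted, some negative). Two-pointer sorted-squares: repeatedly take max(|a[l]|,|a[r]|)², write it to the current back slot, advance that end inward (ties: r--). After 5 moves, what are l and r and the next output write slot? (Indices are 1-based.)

[1,15] |-15|<=|23| out[15]=529 → r--
[1,14] |-15|<=|19| out[14]=361 → r--
[1,13] |-15|<=|18| out[13]=324 → r--
[1,12] |-15|<=|16| out[12]=256 → r--
[1,11] |-15|<=|15| out[11]=225 → r--

l=1, r=10, next write slot=10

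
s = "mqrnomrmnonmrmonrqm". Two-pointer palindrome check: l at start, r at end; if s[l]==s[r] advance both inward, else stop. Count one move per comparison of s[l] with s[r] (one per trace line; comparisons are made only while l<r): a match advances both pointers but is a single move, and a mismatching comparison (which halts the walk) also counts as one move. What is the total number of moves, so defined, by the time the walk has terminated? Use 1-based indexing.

9 moves

l=1 r=19: 'm'=='m', l++,r--
l=2 r=18: 'q'=='q', l++,r--
l=3 r=17: 'r'=='r', l++,r--
l=4 r=16: 'n'=='n', l++,r--
l=5 r=15: 'o'=='o', l++,r--
l=6 r=14: 'm'=='m', l++,r--
l=7 r=13: 'r'=='r', l++,r--
l=8 r=12: 'm'=='m', l++,r--
l=9 r=11: 'n'=='n', l++,r--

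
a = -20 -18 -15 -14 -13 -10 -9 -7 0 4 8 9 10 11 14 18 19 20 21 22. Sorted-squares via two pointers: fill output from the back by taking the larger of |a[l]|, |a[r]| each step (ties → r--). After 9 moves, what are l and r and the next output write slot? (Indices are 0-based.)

l=3, r=13, next write slot=10

l=0 r=19: |-20|<=|22| out[19]=484, r--
l=0 r=18: |-20|<=|21| out[18]=441, r--
l=0 r=17: |-20|<=|20| out[17]=400, r--
l=0 r=16: |-20|>|19| out[16]=400, l++
l=1 r=16: |-18|<=|19| out[15]=361, r--
l=1 r=15: |-18|<=|18| out[14]=324, r--
l=1 r=14: |-18|>|14| out[13]=324, l++
l=2 r=14: |-15|>|14| out[12]=225, l++
l=3 r=14: |-14|<=|14| out[11]=196, r--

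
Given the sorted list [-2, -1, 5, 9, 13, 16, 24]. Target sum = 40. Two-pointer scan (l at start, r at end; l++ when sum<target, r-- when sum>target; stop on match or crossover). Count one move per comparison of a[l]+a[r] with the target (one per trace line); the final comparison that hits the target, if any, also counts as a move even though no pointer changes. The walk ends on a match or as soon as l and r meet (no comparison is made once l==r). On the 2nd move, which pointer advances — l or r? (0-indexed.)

l

[0,6] -2+24=22 <40 → l++
[1,6] -1+24=23 <40 → l++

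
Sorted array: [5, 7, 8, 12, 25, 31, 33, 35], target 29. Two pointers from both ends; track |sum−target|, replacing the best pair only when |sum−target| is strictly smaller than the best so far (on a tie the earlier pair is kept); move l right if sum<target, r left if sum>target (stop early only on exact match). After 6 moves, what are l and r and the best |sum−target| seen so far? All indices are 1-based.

[1,8] 5+35=40 d=11 * → r--
[1,7] 5+33=38 d=9 * → r--
[1,6] 5+31=36 d=7 * → r--
[1,5] 5+25=30 d=1 * → r--
[1,4] 5+12=17 d=12 → l++
[2,4] 7+12=19 d=10 → l++

l=3, r=4, best |Δ|=1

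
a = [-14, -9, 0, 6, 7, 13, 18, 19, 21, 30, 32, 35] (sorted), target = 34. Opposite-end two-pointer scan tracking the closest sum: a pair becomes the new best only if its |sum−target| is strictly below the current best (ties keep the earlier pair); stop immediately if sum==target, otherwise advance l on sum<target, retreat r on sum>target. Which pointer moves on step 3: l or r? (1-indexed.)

r

[1,12] -14+35=21 d=13 * → l++
[2,12] -9+35=26 d=8 * → l++
[3,12] 0+35=35 d=1 * → r--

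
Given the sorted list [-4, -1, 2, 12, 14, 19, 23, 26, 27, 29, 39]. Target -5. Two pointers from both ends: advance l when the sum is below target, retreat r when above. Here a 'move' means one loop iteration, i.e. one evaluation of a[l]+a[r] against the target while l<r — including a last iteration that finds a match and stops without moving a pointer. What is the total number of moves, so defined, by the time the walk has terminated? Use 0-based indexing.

10 moves

l=0 r=10: -4+39=35 >-5, r--
l=0 r=9: -4+29=25 >-5, r--
l=0 r=8: -4+27=23 >-5, r--
l=0 r=7: -4+26=22 >-5, r--
l=0 r=6: -4+23=19 >-5, r--
l=0 r=5: -4+19=15 >-5, r--
l=0 r=4: -4+14=10 >-5, r--
l=0 r=3: -4+12=8 >-5, r--
l=0 r=2: -4+2=-2 >-5, r--
l=0 r=1: -4+-1=-5, found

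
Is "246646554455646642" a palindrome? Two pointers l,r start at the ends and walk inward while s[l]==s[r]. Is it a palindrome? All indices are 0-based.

palindrome

l=0 r=17: '2'=='2', l++,r--
l=1 r=16: '4'=='4', l++,r--
l=2 r=15: '6'=='6', l++,r--
l=3 r=14: '6'=='6', l++,r--
l=4 r=13: '4'=='4', l++,r--
l=5 r=12: '6'=='6', l++,r--
l=6 r=11: '5'=='5', l++,r--
l=7 r=10: '5'=='5', l++,r--
l=8 r=9: '4'=='4', l++,r--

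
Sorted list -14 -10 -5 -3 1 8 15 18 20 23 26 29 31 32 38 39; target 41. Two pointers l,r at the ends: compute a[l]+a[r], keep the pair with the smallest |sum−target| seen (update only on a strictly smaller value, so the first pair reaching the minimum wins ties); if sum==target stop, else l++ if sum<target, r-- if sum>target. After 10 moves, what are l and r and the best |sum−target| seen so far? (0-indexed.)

l=6, r=11, best |Δ|=1

l=0 r=15: -14+39=25 d=16 *, l++
l=1 r=15: -10+39=29 d=12 *, l++
l=2 r=15: -5+39=34 d=7 *, l++
l=3 r=15: -3+39=36 d=5 *, l++
l=4 r=15: 1+39=40 d=1 *, l++
l=5 r=15: 8+39=47 d=6, r--
l=5 r=14: 8+38=46 d=5, r--
l=5 r=13: 8+32=40 d=1, l++
l=6 r=13: 15+32=47 d=6, r--
l=6 r=12: 15+31=46 d=5, r--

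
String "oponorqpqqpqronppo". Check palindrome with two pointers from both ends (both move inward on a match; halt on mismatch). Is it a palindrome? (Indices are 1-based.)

[1,18] 'o'=='o' → l++,r--
[2,17] 'p'=='p' → l++,r--
[3,16] 'o'!='p' → stop

not a palindrome (mismatch at 3,16)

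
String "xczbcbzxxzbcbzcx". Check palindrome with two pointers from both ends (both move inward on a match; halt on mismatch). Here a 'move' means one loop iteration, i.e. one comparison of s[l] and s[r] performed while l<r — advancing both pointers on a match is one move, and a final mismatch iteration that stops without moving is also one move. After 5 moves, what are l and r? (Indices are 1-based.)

l=6, r=11

l=1 r=16: 'x'=='x', l++,r--
l=2 r=15: 'c'=='c', l++,r--
l=3 r=14: 'z'=='z', l++,r--
l=4 r=13: 'b'=='b', l++,r--
l=5 r=12: 'c'=='c', l++,r--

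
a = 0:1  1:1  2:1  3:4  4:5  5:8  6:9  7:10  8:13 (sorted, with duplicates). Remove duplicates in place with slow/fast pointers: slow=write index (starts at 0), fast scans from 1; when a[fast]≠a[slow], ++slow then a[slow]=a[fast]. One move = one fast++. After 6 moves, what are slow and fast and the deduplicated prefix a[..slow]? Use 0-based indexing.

(s=0,f=1) a[fast]=1=a[slow] dup → fast++
(s=0,f=2) a[fast]=1=a[slow] dup → fast++
(s=0,f=3) a[fast]=4≠a[slow]=1 write a[1]=4 → slow++,fast++
(s=1,f=4) a[fast]=5≠a[slow]=4 write a[2]=5 → slow++,fast++
(s=2,f=5) a[fast]=8≠a[slow]=5 write a[3]=8 → slow++,fast++
(s=3,f=6) a[fast]=9≠a[slow]=8 write a[4]=9 → slow++,fast++

slow=4, fast=7, prefix=[1, 4, 5, 8, 9]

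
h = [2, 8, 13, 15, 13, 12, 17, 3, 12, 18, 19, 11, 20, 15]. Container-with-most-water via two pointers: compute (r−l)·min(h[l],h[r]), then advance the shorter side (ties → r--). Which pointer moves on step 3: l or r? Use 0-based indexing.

l=0 r=13: min(2,15)*13=26 best=26 *, l++
l=1 r=13: min(8,15)*12=96 best=96 *, l++
l=2 r=13: min(13,15)*11=143 best=143 *, l++

l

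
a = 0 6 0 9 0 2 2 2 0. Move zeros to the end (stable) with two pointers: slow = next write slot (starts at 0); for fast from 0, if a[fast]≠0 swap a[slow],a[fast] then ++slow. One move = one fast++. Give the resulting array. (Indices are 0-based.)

slow=0 fast=0: a[fast]=0, fast++
slow=0 fast=1: a[fast]=6≠0 swap→a[0]=6, slow++,fast++
slow=1 fast=2: a[fast]=0, fast++
slow=1 fast=3: a[fast]=9≠0 swap→a[1]=9, slow++,fast++
slow=2 fast=4: a[fast]=0, fast++
slow=2 fast=5: a[fast]=2≠0 swap→a[2]=2, slow++,fast++
slow=3 fast=6: a[fast]=2≠0 swap→a[3]=2, slow++,fast++
slow=4 fast=7: a[fast]=2≠0 swap→a[4]=2, slow++,fast++
slow=5 fast=8: a[fast]=0, fast++

[6, 9, 2, 2, 2, 0, 0, 0, 0]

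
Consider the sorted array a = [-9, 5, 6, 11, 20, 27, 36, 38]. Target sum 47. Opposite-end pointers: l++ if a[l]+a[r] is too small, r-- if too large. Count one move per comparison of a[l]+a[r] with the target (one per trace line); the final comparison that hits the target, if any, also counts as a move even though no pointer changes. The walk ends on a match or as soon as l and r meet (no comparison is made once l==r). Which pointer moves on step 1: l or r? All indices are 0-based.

[0,7] -9+38=29 <47 → l++

l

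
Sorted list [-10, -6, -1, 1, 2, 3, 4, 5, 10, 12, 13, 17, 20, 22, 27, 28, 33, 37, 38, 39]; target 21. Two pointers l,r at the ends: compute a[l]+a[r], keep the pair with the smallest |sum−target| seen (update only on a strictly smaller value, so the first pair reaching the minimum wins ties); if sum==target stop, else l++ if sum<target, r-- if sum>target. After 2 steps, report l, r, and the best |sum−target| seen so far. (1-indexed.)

[1,20] -10+39=29 d=8 * → r--
[1,19] -10+38=28 d=7 * → r--

l=1, r=18, best |Δ|=7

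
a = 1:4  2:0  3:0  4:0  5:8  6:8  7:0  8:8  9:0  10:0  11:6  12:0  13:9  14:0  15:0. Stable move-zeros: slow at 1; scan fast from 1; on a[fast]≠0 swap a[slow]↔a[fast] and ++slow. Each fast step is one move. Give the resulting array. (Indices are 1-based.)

(s=1,f=1) a[fast]=4≠0 swap→a[1]=4 → slow++,fast++
(s=2,f=2) a[fast]=0 → fast++
(s=2,f=3) a[fast]=0 → fast++
(s=2,f=4) a[fast]=0 → fast++
(s=2,f=5) a[fast]=8≠0 swap→a[2]=8 → slow++,fast++
(s=3,f=6) a[fast]=8≠0 swap→a[3]=8 → slow++,fast++
(s=4,f=7) a[fast]=0 → fast++
(s=4,f=8) a[fast]=8≠0 swap→a[4]=8 → slow++,fast++
(s=5,f=9) a[fast]=0 → fast++
(s=5,f=10) a[fast]=0 → fast++
(s=5,f=11) a[fast]=6≠0 swap→a[5]=6 → slow++,fast++
(s=6,f=12) a[fast]=0 → fast++
(s=6,f=13) a[fast]=9≠0 swap→a[6]=9 → slow++,fast++
(s=7,f=14) a[fast]=0 → fast++
(s=7,f=15) a[fast]=0 → fast++

[4, 8, 8, 8, 6, 9, 0, 0, 0, 0, 0, 0, 0, 0, 0]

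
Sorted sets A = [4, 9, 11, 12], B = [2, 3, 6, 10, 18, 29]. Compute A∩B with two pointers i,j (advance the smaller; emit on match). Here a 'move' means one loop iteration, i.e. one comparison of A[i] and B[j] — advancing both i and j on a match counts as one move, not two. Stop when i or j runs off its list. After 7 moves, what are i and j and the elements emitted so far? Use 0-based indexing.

i=3, j=4, emitted=[]

[i=0,j=0] 4>2 → j++
[i=0,j=1] 4>3 → j++
[i=0,j=2] 4<6 → i++
[i=1,j=2] 9>6 → j++
[i=1,j=3] 9<10 → i++
[i=2,j=3] 11>10 → j++
[i=2,j=4] 11<18 → i++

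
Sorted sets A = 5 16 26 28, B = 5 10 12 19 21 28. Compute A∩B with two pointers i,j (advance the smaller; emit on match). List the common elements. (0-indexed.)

intersection = [5, 28]

i=0 j=0: 5==5 emit, i++,j++
i=1 j=1: 16>10, j++
i=1 j=2: 16>12, j++
i=1 j=3: 16<19, i++
i=2 j=3: 26>19, j++
i=2 j=4: 26>21, j++
i=2 j=5: 26<28, i++
i=3 j=5: 28==28 emit, i++,j++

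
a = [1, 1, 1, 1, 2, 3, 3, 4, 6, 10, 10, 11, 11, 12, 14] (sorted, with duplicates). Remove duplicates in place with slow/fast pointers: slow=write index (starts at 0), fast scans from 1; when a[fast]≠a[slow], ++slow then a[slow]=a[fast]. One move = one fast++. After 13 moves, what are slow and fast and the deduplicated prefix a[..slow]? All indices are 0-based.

slow=7, fast=14, prefix=[1, 2, 3, 4, 6, 10, 11, 12]

slow=0 fast=1: a[fast]=1=a[slow] dup, fast++
slow=0 fast=2: a[fast]=1=a[slow] dup, fast++
slow=0 fast=3: a[fast]=1=a[slow] dup, fast++
slow=0 fast=4: a[fast]=2≠a[slow]=1 write a[1]=2, slow++,fast++
slow=1 fast=5: a[fast]=3≠a[slow]=2 write a[2]=3, slow++,fast++
slow=2 fast=6: a[fast]=3=a[slow] dup, fast++
slow=2 fast=7: a[fast]=4≠a[slow]=3 write a[3]=4, slow++,fast++
slow=3 fast=8: a[fast]=6≠a[slow]=4 write a[4]=6, slow++,fast++
slow=4 fast=9: a[fast]=10≠a[slow]=6 write a[5]=10, slow++,fast++
slow=5 fast=10: a[fast]=10=a[slow] dup, fast++
slow=5 fast=11: a[fast]=11≠a[slow]=10 write a[6]=11, slow++,fast++
slow=6 fast=12: a[fast]=11=a[slow] dup, fast++
slow=6 fast=13: a[fast]=12≠a[slow]=11 write a[7]=12, slow++,fast++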